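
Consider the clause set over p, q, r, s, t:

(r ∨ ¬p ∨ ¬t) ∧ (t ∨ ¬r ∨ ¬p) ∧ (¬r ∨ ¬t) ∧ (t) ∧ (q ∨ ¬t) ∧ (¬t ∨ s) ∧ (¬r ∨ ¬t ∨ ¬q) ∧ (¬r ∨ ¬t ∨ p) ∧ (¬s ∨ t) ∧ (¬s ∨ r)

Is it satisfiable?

Unsatisfiable

(t) alone gives t = True.
(¬r) alone gives r = False.
(¬p) alone gives p = False.
(q) alone gives q = True.
(s) alone gives s = True.
But (¬s) is also a unit clause — contradiction.
No assignment satisfies every clause.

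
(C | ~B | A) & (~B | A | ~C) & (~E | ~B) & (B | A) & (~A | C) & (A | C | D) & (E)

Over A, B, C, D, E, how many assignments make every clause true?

There are 2^5 = 32 truth assignments over (A, B, C, D, E).
Split on B. With B = 1, the clauses containing B are satisfied and ~B drops from the rest; 0 of the 2^4 = 16 assignments to the other variables satisfy what remains.
With B = 0, by the same count on the reduced clause set, 2 assignments work.
(One model: A=T, B=F, C=T, D=F, E=T.)
Total: 0 + 2 = 2.

2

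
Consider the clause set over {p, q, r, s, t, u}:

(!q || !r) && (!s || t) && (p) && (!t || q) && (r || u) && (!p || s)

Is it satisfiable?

Yes

The clause (p) is unit, so p = true.
The clause (s) is unit, so s = true.
The clause (t) is unit, so t = true.
The clause (q) is unit, so q = true.
The clause (!r) is unit, so r = false.
The clause (u) is unit, so u = true.
This assignment satisfies each clause.
A satisfying assignment: p=true,  q=true,  r=false,  s=true,  t=true,  u=true.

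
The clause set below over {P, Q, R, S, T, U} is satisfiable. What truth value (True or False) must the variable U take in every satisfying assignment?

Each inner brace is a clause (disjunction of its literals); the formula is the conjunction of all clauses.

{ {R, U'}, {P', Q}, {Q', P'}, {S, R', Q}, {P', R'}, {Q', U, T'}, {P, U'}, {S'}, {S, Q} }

Suppose U = 1.
The clause (R) is unit, so R = 1.
The clause (P') is unit, so P = 0.
But (P) is also a unit clause — contradiction.
So every satisfying assignment has U = False.

False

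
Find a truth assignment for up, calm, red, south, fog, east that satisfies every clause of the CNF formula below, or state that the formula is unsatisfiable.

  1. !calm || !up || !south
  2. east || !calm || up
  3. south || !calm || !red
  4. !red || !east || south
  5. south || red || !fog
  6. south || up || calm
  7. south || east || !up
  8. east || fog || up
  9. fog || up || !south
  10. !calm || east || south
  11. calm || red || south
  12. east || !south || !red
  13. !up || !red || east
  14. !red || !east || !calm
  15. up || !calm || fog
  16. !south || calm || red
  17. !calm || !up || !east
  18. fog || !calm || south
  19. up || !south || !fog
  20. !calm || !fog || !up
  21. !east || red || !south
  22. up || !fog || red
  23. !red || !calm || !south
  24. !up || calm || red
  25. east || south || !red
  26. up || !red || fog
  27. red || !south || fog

up: true; calm: false; red: true; south: true; fog: true; east: true

Branch on calm: set calm = false.
Branch on south: set south = true.
The clause (red) is unit, so red = true.
The clause (east) is unit, so east = true.
Branch on fog: set fog = true.
The clause (up) is unit, so up = true.
All clauses are satisfied.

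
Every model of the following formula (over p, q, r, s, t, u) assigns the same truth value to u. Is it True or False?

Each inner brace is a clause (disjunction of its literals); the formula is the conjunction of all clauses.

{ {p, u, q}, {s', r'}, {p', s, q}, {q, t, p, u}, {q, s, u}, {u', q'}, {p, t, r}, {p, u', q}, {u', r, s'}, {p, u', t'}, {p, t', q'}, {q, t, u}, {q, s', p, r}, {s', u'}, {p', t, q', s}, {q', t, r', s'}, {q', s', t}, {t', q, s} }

False

Suppose u = 1.
From the singleton clause (q'), q = 0.
From the singleton clause (p), p = 1.
From the singleton clause (s), s = 1.
That conflicts with the unit clause (s').
So every satisfying assignment has u = False.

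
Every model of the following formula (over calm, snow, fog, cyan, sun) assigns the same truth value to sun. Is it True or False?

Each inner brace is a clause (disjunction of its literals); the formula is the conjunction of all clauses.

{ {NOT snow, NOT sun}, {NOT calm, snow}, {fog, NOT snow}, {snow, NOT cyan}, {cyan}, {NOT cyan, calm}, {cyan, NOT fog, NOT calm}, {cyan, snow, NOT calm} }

Suppose sun = true.
Unit clause (NOT snow) forces snow = false.
Unit clause (NOT calm) forces calm = false.
Unit clause (NOT cyan) forces cyan = false.
But (cyan) is also a unit clause — contradiction.
So every satisfying assignment has sun = False.

False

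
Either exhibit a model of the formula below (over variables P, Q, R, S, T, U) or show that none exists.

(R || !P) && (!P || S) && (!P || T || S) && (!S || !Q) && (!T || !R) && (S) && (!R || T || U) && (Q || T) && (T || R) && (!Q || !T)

From the singleton clause (S), S = true.
From the singleton clause (!Q), Q = false.
From the singleton clause (T), T = true.
From the singleton clause (!R), R = false.
From the singleton clause (!P), P = false.
All clauses hold; U can take either value.

P ↦ false; Q ↦ false; R ↦ false; S ↦ true; T ↦ true; U ↦ false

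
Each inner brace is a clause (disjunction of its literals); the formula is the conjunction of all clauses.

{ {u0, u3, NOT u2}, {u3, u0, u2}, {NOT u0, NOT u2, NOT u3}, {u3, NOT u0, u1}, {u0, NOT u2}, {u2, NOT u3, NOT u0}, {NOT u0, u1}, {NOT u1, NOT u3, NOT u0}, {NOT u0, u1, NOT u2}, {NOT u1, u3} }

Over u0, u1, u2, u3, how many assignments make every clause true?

2

There are 2^4 = 16 truth assignments over (u0, u1, u2, u3).
Check each against the 10 clauses (columns in the order u0, u1, u2, u3):
  F F F F  ✗ fails (u3 OR u0 OR u2)
  F F F T  ✓ satisfies all
  F F T F  ✗ fails (u0 OR u3 OR NOT u2)
  F F T T  ✗ fails (u0 OR NOT u2)
  F T F F  ✗ fails (u3 OR u0 OR u2)
  F T F T  ✓ satisfies all
  F T T F  ✗ fails (u0 OR u3 OR NOT u2)
  F T T T  ✗ fails (u0 OR NOT u2)
  T F F F  ✗ fails (u3 OR NOT u0 OR u1)
  T F F T  ✗ fails (u2 OR NOT u3 OR NOT u0)
  T F T F  ✗ fails (u3 OR NOT u0 OR u1)
  T F T T  ✗ fails (NOT u0 OR NOT u2 OR NOT u3)
  T T F F  ✗ fails (NOT u1 OR u3)
  T T F T  ✗ fails (u2 OR NOT u3 OR NOT u0)
  T T T F  ✗ fails (NOT u1 OR u3)
  T T T T  ✗ fails (NOT u0 OR NOT u2 OR NOT u3)
2 of the 16 rows are models.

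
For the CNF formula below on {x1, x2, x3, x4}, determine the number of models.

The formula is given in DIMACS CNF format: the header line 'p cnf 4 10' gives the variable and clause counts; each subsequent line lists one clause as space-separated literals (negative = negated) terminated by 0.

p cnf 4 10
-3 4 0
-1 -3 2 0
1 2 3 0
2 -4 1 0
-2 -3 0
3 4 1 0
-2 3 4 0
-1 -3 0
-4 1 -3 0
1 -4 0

There are 2^4 = 16 truth assignments over (x1, x2, x3, x4).
Check each against the 10 clauses (columns in the order x1, x2, x3, x4):
  F F F F  ✗ fails (x1 ∨ x2 ∨ x3)
  F F F T  ✗ fails (x1 ∨ x2 ∨ x3)
  F F T F  ✗ fails (¬x3 ∨ x4)
  F F T T  ✗ fails (x2 ∨ ¬x4 ∨ x1)
  F T F F  ✗ fails (x3 ∨ x4 ∨ x1)
  F T F T  ✗ fails (x1 ∨ ¬x4)
  F T T F  ✗ fails (¬x3 ∨ x4)
  F T T T  ✗ fails (¬x2 ∨ ¬x3)
  T F F F  ✓ satisfies all
  T F F T  ✓ satisfies all
  T F T F  ✗ fails (¬x3 ∨ x4)
  T F T T  ✗ fails (¬x1 ∨ ¬x3 ∨ x2)
  T T F F  ✗ fails (¬x2 ∨ x3 ∨ x4)
  T T F T  ✓ satisfies all
  T T T F  ✗ fails (¬x3 ∨ x4)
  T T T T  ✗ fails (¬x2 ∨ ¬x3)
3 of the 16 rows are models.

3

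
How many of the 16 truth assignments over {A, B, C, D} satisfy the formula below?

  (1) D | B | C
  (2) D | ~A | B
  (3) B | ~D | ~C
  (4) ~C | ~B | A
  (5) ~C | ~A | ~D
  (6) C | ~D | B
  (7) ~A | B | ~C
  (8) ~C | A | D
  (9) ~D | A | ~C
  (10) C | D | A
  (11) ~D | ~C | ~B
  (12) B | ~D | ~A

4

There are 2^4 = 16 truth assignments over (A, B, C, D).
Split on A. With A = 1, the clauses containing A are satisfied and ~A drops from the rest; 3 of the 2^3 = 8 assignments to the other variables satisfy what remains.
With A = 0, by the same count on the reduced clause set, 1 assignment works.
(One model: A=F, B=T, C=F, D=T.)
Total: 3 + 1 = 4.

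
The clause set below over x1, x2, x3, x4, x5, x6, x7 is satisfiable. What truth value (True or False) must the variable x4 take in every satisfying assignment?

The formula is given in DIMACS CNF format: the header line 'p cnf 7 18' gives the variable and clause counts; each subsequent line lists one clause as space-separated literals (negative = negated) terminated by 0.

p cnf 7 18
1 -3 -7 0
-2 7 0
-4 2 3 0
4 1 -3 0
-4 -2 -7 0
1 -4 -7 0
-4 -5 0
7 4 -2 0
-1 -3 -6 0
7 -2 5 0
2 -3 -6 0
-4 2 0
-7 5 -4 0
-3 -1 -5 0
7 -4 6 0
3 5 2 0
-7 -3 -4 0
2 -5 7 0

False

Suppose x4 = True.
(¬x5) alone gives x5 = False.
(x2) alone gives x2 = True.
(x7) alone gives x7 = True.
But (¬x7) is also a unit clause — contradiction.
So every satisfying assignment has x4 = False.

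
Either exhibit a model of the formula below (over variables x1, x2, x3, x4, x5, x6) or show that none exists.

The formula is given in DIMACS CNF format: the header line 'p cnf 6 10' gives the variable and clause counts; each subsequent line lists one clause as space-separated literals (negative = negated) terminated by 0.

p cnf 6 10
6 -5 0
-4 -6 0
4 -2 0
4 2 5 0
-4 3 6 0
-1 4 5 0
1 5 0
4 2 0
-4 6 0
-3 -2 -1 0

UNSATISFIABLE

Try x6 = True.
From the singleton clause (¬x4), x4 = False.
From the singleton clause (¬x2), x2 = False.
But (x2) is also a unit clause — contradiction.
So x6 must be the other value — set x6 = False.
From the singleton clause (¬x5), x5 = False.
From the singleton clause (x1), x1 = True.
From the singleton clause (x4), x4 = True.
But (¬x4) is also a unit clause — contradiction.
Both values of x6 lead to a conflict.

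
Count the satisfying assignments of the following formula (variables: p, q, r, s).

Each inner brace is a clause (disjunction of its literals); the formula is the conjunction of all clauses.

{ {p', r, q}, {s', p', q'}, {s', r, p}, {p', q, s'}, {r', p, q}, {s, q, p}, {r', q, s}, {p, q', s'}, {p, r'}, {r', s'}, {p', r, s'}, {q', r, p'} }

2

There are 2^4 = 16 truth assignments over (p, q, r, s).
Check each against the 12 clauses (columns in the order p, q, r, s):
  F F F F  ✗ fails (s + q + p)
  F F F T  ✗ fails (s' + r + p)
  F F T F  ✗ fails (r' + p + q)
  F F T T  ✗ fails (r' + p + q)
  F T F F  ✓ satisfies all
  F T F T  ✗ fails (s' + r + p)
  F T T F  ✗ fails (p + r')
  F T T T  ✗ fails (p + q' + s')
  T F F F  ✗ fails (p' + r + q)
  T F F T  ✗ fails (p' + r + q)
  T F T F  ✗ fails (r' + q + s)
  T F T T  ✗ fails (p' + q + s')
  T T F F  ✗ fails (q' + r + p')
  T T F T  ✗ fails (s' + p' + q')
  T T T F  ✓ satisfies all
  T T T T  ✗ fails (s' + p' + q')
2 of the 16 rows are models.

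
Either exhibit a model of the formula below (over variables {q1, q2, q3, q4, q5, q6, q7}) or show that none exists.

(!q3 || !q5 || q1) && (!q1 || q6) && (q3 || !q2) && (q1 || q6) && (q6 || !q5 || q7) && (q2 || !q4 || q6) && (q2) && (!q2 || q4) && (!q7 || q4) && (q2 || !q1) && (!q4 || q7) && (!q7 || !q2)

UNSATISFIABLE

(q2) alone gives q2 = true.
(q3) alone gives q3 = true.
(q4) alone gives q4 = true.
(q7) alone gives q7 = true.
Now (!q7) is unsatisfied and unit — conflict.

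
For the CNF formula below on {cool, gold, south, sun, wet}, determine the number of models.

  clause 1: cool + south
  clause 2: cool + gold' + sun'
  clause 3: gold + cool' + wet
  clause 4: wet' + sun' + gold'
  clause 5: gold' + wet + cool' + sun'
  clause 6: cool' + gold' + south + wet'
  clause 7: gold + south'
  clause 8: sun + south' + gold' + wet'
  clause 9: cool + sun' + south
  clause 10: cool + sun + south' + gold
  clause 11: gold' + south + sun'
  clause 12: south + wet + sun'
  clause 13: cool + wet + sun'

5

There are 2^5 = 32 truth assignments over (cool, gold, south, sun, wet).
Split on sun. With sun = 1, the clauses containing sun are satisfied and sun' drops from the rest; 1 of the 2^4 = 16 assignments to the other variables satisfy what remains.
With sun = 0, by the same count on the reduced clause set, 4 assignments work.
Total: 1 + 4 = 5.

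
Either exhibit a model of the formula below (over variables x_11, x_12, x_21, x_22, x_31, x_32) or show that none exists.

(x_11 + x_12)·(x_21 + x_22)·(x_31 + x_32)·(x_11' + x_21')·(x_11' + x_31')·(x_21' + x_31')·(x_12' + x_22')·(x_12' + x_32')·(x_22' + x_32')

Case x_11 = 1:
(x_21') alone gives x_21 = 0.
(x_22) alone gives x_22 = 1.
(x_31') alone gives x_31 = 0.
(x_32) alone gives x_32 = 1.
That conflicts with the unit clause (x_32').
So x_11 must be the other value — set x_11 = 0.
(x_12) alone gives x_12 = 1.
(x_22') alone gives x_22 = 0.
(x_21) alone gives x_21 = 1.
(x_31') alone gives x_31 = 0.
(x_32) alone gives x_32 = 1.
That conflicts with the unit clause (x_32').
Both values of x_11 lead to a conflict.

UNSATISFIABLE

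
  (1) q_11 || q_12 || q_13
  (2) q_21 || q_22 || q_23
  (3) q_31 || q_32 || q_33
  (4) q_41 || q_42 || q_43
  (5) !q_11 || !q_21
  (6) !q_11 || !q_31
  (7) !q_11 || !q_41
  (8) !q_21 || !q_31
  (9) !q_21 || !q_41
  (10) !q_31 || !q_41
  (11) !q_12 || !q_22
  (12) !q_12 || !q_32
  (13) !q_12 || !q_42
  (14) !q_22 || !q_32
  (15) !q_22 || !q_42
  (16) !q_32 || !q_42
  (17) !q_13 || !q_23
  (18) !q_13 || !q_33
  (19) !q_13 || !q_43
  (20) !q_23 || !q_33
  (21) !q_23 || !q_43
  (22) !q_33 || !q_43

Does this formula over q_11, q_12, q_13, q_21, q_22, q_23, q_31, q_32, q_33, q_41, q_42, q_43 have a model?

Branch on q_11: set q_11 = false.
Branch on q_12: set q_12 = true.
(!q_22) alone gives q_22 = false.
(!q_32) alone gives q_32 = false.
(!q_42) alone gives q_42 = false.
Branch on q_21: set q_21 = true.
(!q_31) alone gives q_31 = false.
(q_33) alone gives q_33 = true.
(!q_41) alone gives q_41 = false.
(q_43) alone gives q_43 = true.
That conflicts with the unit clause (!q_43).
That branch fails; take q_21 = false instead.
(q_23) alone gives q_23 = true.
(!q_13) alone gives q_13 = false.
(!q_33) alone gives q_33 = false.
(q_31) alone gives q_31 = true.
(!q_41) alone gives q_41 = false.
(q_43) alone gives q_43 = true.
That conflicts with the unit clause (!q_43).
Either choice for q_21 ends in contradiction.
That branch fails; take q_12 = false instead.
(q_13) alone gives q_13 = true.
(!q_23) alone gives q_23 = false.
(!q_33) alone gives q_33 = false.
(!q_43) alone gives q_43 = false.
Branch on q_21: set q_21 = true.
(!q_31) alone gives q_31 = false.
(q_32) alone gives q_32 = true.
(!q_41) alone gives q_41 = false.
(q_42) alone gives q_42 = true.
That conflicts with the unit clause (!q_42).
That branch fails; take q_21 = false instead.
(q_22) alone gives q_22 = true.
(!q_32) alone gives q_32 = false.
(q_31) alone gives q_31 = true.
(!q_41) alone gives q_41 = false.
(q_42) alone gives q_42 = true.
That conflicts with the unit clause (!q_42).
Either choice for q_21 ends in contradiction.
Either choice for q_12 ends in contradiction.
That branch fails; take q_11 = true instead.
(!q_21) alone gives q_21 = false.
(!q_31) alone gives q_31 = false.
(!q_41) alone gives q_41 = false.
Branch on q_22: set q_22 = true.
(!q_12) alone gives q_12 = false.
(!q_32) alone gives q_32 = false.
(q_33) alone gives q_33 = true.
(!q_42) alone gives q_42 = false.
(q_43) alone gives q_43 = true.
That conflicts with the unit clause (!q_43).
That branch fails; take q_22 = false instead.
(q_23) alone gives q_23 = true.
(!q_13) alone gives q_13 = false.
(!q_33) alone gives q_33 = false.
(q_32) alone gives q_32 = true.
(!q_12) alone gives q_12 = false.
(!q_42) alone gives q_42 = false.
(q_43) alone gives q_43 = true.
That conflicts with the unit clause (!q_43).
Either choice for q_22 ends in contradiction.
Either choice for q_11 ends in contradiction.
No assignment satisfies every clause.

No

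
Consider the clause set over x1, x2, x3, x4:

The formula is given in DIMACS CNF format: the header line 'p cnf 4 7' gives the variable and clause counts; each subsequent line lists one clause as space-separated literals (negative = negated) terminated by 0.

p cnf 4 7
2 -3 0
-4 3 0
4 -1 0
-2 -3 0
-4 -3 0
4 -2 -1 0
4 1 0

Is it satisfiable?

Try x2 = True.
The clause (¬x3) is unit, so x3 = False.
The clause (¬x4) is unit, so x4 = False.
The clause (¬x1) is unit, so x1 = False.
That conflicts with the unit clause (x1).
So x2 must be the other value — set x2 = False.
The clause (¬x3) is unit, so x3 = False.
The clause (¬x4) is unit, so x4 = False.
The clause (¬x1) is unit, so x1 = False.
That conflicts with the unit clause (x1).
Both values of x2 lead to a conflict.
No assignment satisfies every clause.

Unsatisfiable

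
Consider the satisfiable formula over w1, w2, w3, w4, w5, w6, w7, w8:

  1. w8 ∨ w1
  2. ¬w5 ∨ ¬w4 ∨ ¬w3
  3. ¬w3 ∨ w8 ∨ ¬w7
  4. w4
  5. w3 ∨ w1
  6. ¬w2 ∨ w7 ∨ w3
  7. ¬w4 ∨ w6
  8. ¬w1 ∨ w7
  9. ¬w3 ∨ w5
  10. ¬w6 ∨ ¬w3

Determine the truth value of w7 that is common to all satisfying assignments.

Suppose w7 = False.
(w4) alone gives w4 = True.
(w6) alone gives w6 = True.
(¬w1) alone gives w1 = False.
(w8) alone gives w8 = True.
(w3) alone gives w3 = True.
That conflicts with the unit clause (¬w3).
So every satisfying assignment has w7 = True.

True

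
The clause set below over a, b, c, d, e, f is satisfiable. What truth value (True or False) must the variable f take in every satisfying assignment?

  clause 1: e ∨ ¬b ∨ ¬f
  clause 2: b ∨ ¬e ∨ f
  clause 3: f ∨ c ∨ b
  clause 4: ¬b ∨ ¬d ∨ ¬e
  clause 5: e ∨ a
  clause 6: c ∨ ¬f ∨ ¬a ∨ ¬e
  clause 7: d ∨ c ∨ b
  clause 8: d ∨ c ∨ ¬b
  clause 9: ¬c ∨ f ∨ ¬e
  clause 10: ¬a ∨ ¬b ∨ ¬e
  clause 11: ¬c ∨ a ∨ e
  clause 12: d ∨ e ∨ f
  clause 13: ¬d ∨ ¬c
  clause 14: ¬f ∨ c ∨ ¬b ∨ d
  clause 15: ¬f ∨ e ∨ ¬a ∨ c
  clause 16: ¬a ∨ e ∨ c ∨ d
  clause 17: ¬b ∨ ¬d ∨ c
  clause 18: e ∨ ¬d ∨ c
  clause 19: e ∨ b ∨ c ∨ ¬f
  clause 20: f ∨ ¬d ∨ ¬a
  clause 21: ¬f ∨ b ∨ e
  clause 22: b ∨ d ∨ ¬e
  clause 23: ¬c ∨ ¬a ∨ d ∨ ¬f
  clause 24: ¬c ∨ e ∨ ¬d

True

Suppose f = False.
Try b = True.
Try d = False.
The clause (c) is unit, so c = True.
The clause (¬e) is unit, so e = False.
But (e) is also a unit clause — contradiction.
So d must be the other value — set d = True.
The clause (¬e) is unit, so e = False.
The clause (a) is unit, so a = True.
But (¬a) is also a unit clause — contradiction.
Both values of d lead to a conflict.
So b must be the other value — set b = False.
The clause (¬e) is unit, so e = False.
The clause (c) is unit, so c = True.
The clause (a) is unit, so a = True.
The clause (d) is unit, so d = True.
But (¬d) is also a unit clause — contradiction.
Both values of b lead to a conflict.
So every satisfying assignment has f = True.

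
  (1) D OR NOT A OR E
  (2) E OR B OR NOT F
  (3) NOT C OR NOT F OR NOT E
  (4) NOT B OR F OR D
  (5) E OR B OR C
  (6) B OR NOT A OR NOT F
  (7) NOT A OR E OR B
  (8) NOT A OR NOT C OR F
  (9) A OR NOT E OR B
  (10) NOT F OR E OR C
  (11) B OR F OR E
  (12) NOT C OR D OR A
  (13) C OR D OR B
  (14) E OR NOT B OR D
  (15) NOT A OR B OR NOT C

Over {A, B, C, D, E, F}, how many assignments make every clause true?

13

There are 2^6 = 64 truth assignments over (A, B, C, D, E, F).
Split on F. With F = true, the clauses containing F are satisfied and NOT F drops from the rest; 6 of the 2^5 = 32 assignments to the other variables satisfy what remains.
With F = false, by the same count on the reduced clause set, 7 assignments work.
Total: 6 + 7 = 13.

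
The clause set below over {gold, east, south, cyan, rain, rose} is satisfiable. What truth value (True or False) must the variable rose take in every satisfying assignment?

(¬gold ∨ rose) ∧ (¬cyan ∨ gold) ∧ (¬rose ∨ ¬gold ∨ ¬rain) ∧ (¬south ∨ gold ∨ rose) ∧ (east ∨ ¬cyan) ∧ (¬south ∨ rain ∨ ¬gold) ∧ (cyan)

True

Suppose rose = False.
Unit clause (¬gold) forces gold = False.
Unit clause (¬cyan) forces cyan = False.
Now (cyan) is unsatisfied and unit — conflict.
So every satisfying assignment has rose = True.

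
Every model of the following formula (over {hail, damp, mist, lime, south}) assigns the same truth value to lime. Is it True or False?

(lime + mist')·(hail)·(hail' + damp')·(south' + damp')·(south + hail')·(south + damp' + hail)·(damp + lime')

Suppose lime = 1.
(hail) alone gives hail = 1.
(damp') alone gives damp = 0.
But (damp) is also a unit clause — contradiction.
So every satisfying assignment has lime = False.

False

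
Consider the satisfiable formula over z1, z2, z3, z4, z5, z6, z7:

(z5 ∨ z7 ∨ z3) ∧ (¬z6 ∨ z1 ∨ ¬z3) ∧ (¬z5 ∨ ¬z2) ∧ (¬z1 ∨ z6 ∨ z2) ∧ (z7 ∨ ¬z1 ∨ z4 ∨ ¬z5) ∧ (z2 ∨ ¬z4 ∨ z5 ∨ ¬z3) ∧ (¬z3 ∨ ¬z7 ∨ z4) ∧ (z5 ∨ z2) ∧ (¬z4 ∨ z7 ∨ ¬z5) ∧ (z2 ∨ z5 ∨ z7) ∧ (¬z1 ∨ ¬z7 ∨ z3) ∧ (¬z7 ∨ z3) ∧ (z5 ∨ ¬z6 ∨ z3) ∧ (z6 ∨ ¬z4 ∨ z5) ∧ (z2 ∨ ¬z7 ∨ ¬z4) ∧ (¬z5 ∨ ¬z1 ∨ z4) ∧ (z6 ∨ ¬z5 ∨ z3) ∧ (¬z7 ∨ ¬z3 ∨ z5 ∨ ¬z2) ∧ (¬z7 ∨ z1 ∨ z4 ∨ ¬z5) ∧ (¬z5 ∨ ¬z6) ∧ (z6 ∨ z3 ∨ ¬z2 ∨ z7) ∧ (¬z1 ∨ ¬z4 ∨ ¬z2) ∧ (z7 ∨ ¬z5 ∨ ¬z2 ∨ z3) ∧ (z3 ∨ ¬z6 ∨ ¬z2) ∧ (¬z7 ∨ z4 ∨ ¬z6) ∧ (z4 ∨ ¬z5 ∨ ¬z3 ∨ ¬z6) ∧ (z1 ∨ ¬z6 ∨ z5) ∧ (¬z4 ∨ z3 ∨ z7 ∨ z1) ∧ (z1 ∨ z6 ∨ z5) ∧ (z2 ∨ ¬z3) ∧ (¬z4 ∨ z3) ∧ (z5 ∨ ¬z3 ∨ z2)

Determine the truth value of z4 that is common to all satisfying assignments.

Suppose z4 = True.
Unit clause (z3) forces z3 = True.
Unit clause (z2) forces z2 = True.
Unit clause (¬z5) forces z5 = False.
Unit clause (z6) forces z6 = True.
Unit clause (z1) forces z1 = True.
That conflicts with the unit clause (¬z1).
So every satisfying assignment has z4 = False.

False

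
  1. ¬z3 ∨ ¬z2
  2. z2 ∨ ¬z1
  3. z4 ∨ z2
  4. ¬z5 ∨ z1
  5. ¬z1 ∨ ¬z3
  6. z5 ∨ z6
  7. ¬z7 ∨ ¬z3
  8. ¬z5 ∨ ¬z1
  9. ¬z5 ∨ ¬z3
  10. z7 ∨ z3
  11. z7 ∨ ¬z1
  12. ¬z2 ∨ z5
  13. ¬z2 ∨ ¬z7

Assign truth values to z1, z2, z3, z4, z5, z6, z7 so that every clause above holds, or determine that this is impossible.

z1: False,  z2: False,  z3: False,  z4: True,  z5: False,  z6: True,  z7: True

Case z3 = False:
Unit clause (z7) forces z7 = True.
Unit clause (¬z2) forces z2 = False.
Unit clause (¬z1) forces z1 = False.
Unit clause (z4) forces z4 = True.
Unit clause (¬z5) forces z5 = False.
Unit clause (z6) forces z6 = True.
This assignment satisfies each clause.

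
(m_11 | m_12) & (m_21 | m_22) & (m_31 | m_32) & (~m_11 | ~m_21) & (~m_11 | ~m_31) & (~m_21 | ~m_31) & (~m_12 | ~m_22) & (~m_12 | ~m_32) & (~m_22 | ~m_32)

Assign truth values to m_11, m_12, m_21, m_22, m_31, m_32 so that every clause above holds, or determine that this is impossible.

Case m_11 = 1:
(~m_21) alone gives m_21 = 0.
(m_22) alone gives m_22 = 1.
(~m_31) alone gives m_31 = 0.
(m_32) alone gives m_32 = 1.
But (~m_32) is also a unit clause — contradiction.
So m_11 must be the other value — set m_11 = 0.
(m_12) alone gives m_12 = 1.
(~m_22) alone gives m_22 = 0.
(m_21) alone gives m_21 = 1.
(~m_31) alone gives m_31 = 0.
(m_32) alone gives m_32 = 1.
But (~m_32) is also a unit clause — contradiction.
Neither m_11 = 1 nor m_11 = 0 works.

UNSATISFIABLE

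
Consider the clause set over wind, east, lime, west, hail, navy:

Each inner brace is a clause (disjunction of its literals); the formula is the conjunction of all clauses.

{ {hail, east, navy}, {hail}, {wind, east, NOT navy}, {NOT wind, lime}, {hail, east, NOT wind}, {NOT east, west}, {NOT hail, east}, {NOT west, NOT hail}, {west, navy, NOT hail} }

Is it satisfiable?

No, unsatisfiable

(hail) alone gives hail = true.
(east) alone gives east = true.
(west) alone gives west = true.
But (NOT west) is also a unit clause — contradiction.
No assignment satisfies every clause.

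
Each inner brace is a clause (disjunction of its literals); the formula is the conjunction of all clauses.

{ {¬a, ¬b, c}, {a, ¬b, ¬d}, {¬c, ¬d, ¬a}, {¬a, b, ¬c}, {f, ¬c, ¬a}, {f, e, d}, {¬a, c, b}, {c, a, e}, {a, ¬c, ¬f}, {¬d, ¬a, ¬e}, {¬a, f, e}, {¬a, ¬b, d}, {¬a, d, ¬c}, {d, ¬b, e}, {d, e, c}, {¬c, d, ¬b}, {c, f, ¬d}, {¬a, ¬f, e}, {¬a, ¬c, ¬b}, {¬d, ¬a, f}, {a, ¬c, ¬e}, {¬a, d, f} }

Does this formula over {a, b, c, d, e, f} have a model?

Satisfiable

Try a = False.
Try b = False.
Try c = False.
From the singleton clause (e), e = True.
Try f = True.
All clauses hold; d can take either value.
A satisfying assignment: a=False; b=False; c=False; d=True; e=True; f=True.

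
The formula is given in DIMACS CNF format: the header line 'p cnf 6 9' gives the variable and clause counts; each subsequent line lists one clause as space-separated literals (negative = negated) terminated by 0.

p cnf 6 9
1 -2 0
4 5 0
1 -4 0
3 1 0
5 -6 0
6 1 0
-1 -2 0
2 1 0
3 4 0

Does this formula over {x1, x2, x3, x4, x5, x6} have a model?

Yes, satisfiable

Suppose x1 = True.
From the singleton clause (¬x2), x2 = False.
Suppose x4 = True.
Suppose x5 = True.
All clauses hold; x3, x6 can take either value.
A satisfying assignment: x1=True, x2=False, x3=False, x4=True, x5=True, x6=True.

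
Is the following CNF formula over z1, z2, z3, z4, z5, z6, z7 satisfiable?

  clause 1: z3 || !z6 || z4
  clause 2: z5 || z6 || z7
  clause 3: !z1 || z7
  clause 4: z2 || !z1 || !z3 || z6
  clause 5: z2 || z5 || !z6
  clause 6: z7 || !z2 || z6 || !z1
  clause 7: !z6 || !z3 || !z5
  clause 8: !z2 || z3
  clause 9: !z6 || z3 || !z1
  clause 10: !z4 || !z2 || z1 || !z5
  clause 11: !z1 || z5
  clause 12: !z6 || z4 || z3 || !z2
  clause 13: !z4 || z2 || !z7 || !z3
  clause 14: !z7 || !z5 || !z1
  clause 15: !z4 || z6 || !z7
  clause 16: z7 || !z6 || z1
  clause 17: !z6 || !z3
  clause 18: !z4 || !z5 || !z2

Branch on z1: set z1 = false.
Branch on z2: set z2 = false.
Branch on z5: set z5 = true.
Branch on z6: set z6 = false.
Branch on z4: set z4 = false.
No clause remains; z3, z7 are free.
A satisfying assignment: z1 ↦ false,  z2 ↦ false,  z3 ↦ true,  z4 ↦ false,  z5 ↦ true,  z6 ↦ false,  z7 ↦ true.

Yes, satisfiable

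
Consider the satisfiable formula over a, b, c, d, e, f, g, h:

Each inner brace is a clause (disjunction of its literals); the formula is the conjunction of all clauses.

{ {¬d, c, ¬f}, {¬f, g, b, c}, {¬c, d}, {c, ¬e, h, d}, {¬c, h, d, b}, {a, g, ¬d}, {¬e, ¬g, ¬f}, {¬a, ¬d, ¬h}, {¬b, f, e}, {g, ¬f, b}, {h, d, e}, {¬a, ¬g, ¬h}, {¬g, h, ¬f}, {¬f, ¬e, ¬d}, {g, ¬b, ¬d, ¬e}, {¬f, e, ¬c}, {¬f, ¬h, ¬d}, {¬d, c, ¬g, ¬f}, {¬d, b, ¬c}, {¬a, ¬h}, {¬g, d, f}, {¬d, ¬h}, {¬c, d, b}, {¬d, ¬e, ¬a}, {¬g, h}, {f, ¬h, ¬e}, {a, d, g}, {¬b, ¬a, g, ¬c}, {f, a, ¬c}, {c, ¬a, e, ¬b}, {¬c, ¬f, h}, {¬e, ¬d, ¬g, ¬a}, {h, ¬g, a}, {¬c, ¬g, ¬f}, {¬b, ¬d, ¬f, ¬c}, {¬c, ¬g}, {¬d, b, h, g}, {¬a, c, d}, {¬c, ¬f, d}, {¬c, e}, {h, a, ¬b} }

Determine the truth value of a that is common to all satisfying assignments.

False

Suppose a = True.
(¬h) alone gives h = False.
(¬g) alone gives g = False.
Suppose c = False.
(d) alone gives d = True.
(¬f) alone gives f = False.
(¬e) alone gives e = False.
(¬b) alone gives b = False.
But (b) is also a unit clause — contradiction.
Undo c and try c = True.
(d) alone gives d = True.
(b) alone gives b = True.
But (¬b) is also a unit clause — contradiction.
Neither c = True nor c = False works.
So every satisfying assignment has a = False.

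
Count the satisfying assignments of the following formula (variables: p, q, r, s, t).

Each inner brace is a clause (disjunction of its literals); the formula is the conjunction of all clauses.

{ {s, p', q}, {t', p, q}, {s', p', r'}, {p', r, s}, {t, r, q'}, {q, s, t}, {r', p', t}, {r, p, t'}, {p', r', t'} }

9

There are 2^5 = 32 truth assignments over (p, q, r, s, t).
Split on r. With r = 1, the clauses containing r are satisfied and r' drops from the rest; 5 of the 2^4 = 16 assignments to the other variables satisfy what remains.
With r = 0, by the same count on the reduced clause set, 4 assignments work.
Total: 5 + 4 = 9.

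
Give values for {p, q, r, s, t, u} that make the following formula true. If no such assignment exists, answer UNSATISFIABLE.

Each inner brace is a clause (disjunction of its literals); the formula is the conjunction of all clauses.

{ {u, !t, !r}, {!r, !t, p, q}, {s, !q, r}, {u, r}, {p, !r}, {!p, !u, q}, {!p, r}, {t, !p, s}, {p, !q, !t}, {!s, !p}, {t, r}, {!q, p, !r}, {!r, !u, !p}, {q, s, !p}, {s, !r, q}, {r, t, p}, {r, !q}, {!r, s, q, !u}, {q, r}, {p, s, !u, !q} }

UNSATISFIABLE

Branch on u: set u = true.
Branch on p: set p = true.
From the singleton clause (q), q = true.
From the singleton clause (r), r = true.
But (!r) is also a unit clause — contradiction.
Backtrack on p: now try p = false.
From the singleton clause (!r), r = false.
From the singleton clause (t), t = true.
From the singleton clause (!q), q = false.
But (q) is also a unit clause — contradiction.
Both values of p lead to a conflict.
Backtrack on u: now try u = false.
From the singleton clause (r), r = true.
From the singleton clause (!t), t = false.
From the singleton clause (p), p = true.
From the singleton clause (s), s = true.
But (!s) is also a unit clause — contradiction.
Both values of u lead to a conflict.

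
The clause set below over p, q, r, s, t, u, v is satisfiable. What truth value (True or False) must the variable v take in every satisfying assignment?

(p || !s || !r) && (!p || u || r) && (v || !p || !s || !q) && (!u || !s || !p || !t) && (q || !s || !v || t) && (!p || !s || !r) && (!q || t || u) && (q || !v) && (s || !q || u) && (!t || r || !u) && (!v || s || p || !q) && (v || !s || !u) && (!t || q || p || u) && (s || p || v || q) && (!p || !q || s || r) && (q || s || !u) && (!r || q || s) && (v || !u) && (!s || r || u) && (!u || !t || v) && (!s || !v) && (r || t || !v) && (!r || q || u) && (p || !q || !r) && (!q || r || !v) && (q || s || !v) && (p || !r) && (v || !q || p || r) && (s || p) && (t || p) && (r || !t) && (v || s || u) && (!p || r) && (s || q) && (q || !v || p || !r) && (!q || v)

Suppose v = false.
(!u) alone gives u = false.
(s) alone gives s = true.
(r) alone gives r = true.
(p) alone gives p = true.
That conflicts with the unit clause (!p).
So every satisfying assignment has v = True.

True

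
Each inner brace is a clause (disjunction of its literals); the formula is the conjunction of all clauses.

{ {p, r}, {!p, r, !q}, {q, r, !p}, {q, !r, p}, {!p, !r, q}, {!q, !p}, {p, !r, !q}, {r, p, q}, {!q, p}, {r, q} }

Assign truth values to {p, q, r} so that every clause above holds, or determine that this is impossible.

UNSATISFIABLE

Suppose p = true.
Unit clause (!q) forces q = false.
Unit clause (r) forces r = true.
Now (!r) is unsatisfied and unit — conflict.
That branch fails; take p = false instead.
Unit clause (r) forces r = true.
Unit clause (q) forces q = true.
Now (!q) is unsatisfied and unit — conflict.
Both values of p lead to a conflict.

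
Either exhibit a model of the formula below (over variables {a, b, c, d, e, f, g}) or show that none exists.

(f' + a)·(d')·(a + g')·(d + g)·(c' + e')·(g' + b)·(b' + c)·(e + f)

a ↦ 1, b ↦ 1, c ↦ 1, d ↦ 0, e ↦ 0, f ↦ 1, g ↦ 1

From the singleton clause (d'), d = 0.
From the singleton clause (g), g = 1.
From the singleton clause (a), a = 1.
From the singleton clause (b), b = 1.
From the singleton clause (c), c = 1.
From the singleton clause (e'), e = 0.
From the singleton clause (f), f = 1.
All clauses are satisfied.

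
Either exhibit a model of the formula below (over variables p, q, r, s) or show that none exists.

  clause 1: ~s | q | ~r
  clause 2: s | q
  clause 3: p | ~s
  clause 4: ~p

Unit clause (~p) forces p = 0.
Unit clause (~s) forces s = 0.
Unit clause (q) forces q = 1.
No clause remains; r is free.

p: 0, q: 1, r: 0, s: 0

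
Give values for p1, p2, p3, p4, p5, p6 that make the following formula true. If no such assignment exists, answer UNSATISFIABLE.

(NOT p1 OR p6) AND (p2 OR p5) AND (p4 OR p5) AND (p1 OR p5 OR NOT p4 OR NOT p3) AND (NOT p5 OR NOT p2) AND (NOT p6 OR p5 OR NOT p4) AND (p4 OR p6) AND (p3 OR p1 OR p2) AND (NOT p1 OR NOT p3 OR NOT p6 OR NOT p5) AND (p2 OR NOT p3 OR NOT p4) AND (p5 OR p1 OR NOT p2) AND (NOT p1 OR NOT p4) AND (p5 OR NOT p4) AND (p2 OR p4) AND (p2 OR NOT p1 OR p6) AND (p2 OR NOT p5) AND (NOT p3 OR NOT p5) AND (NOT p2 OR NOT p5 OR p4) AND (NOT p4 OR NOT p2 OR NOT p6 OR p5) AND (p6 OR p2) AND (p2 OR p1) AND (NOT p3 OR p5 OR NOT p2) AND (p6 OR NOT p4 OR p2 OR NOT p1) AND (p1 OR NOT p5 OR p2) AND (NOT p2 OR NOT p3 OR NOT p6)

UNSATISFIABLE

Case p1 = false:
The clause (p2) is unit, so p2 = true.
The clause (NOT p5) is unit, so p5 = false.
Now (p5) is unsatisfied and unit — conflict.
That branch fails; take p1 = true instead.
The clause (p6) is unit, so p6 = true.
The clause (NOT p4) is unit, so p4 = false.
The clause (p5) is unit, so p5 = true.
The clause (NOT p2) is unit, so p2 = false.
Now (p2) is unsatisfied and unit — conflict.
Neither p1 = true nor p1 = false works.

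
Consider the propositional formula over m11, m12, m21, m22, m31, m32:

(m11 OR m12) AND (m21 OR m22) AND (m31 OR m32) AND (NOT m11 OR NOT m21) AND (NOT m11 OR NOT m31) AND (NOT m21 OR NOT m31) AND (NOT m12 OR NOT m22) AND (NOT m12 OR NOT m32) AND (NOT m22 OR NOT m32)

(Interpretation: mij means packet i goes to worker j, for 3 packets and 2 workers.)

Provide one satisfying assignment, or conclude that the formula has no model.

Case m11 = true:
The clause (NOT m21) is unit, so m21 = false.
The clause (m22) is unit, so m22 = true.
The clause (NOT m31) is unit, so m31 = false.
The clause (m32) is unit, so m32 = true.
But (NOT m32) is also a unit clause — contradiction.
So m11 must be the other value — set m11 = false.
The clause (m12) is unit, so m12 = true.
The clause (NOT m22) is unit, so m22 = false.
The clause (m21) is unit, so m21 = true.
The clause (NOT m31) is unit, so m31 = false.
The clause (m32) is unit, so m32 = true.
But (NOT m32) is also a unit clause — contradiction.
Both values of m11 lead to a conflict.

UNSATISFIABLE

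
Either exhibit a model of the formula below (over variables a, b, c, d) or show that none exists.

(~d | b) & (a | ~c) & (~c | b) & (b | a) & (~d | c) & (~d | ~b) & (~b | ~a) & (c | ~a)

a ↦ 0; b ↦ 1; c ↦ 0; d ↦ 0

Branch on d: set d = 0.
Branch on a: set a = 0.
(~c) alone gives c = 0.
(b) alone gives b = 1.
Every clause now holds.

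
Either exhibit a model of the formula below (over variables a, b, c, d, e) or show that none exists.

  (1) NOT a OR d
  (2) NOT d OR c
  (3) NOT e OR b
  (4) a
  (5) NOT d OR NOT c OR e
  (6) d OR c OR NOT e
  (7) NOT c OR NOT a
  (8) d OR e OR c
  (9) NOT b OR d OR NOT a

UNSATISFIABLE

From the singleton clause (a), a = true.
From the singleton clause (d), d = true.
From the singleton clause (c), c = true.
But (NOT c) is also a unit clause — contradiction.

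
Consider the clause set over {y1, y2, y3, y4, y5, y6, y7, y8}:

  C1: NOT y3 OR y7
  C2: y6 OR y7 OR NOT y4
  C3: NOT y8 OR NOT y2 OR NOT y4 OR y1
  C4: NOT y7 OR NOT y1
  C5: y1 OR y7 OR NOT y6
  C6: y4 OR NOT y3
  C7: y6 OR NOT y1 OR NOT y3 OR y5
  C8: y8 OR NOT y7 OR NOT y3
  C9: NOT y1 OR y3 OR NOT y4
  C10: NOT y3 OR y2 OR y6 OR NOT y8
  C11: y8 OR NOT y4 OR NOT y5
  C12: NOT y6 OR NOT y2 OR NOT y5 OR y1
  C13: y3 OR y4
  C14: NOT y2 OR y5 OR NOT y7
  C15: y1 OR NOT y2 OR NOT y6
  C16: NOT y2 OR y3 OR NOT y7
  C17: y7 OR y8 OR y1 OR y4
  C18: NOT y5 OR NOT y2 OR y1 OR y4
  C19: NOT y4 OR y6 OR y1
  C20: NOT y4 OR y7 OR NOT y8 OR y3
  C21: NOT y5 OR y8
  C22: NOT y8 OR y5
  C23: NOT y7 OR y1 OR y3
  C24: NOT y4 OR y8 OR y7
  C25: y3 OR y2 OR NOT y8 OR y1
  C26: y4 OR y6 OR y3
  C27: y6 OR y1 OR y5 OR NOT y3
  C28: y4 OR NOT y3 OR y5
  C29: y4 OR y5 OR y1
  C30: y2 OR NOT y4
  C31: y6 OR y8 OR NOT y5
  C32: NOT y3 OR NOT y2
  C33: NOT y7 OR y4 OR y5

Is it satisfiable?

Try y3 = false.
Unit clause (y4) forces y4 = true.
Unit clause (NOT y1) forces y1 = false.
Unit clause (y6) forces y6 = true.
Unit clause (y7) forces y7 = true.
Now (NOT y7) is unsatisfied and unit — conflict.
Undo y3 and try y3 = true.
Unit clause (y7) forces y7 = true.
Unit clause (NOT y1) forces y1 = false.
Unit clause (y4) forces y4 = true.
Unit clause (y8) forces y8 = true.
Unit clause (NOT y2) forces y2 = false.
Now (y2) is unsatisfied and unit — conflict.
Either choice for y3 ends in contradiction.
No assignment satisfies every clause.

No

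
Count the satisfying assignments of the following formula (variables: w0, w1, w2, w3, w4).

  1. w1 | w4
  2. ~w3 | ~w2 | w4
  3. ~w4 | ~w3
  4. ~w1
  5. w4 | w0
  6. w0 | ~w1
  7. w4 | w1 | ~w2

There are 2^5 = 32 truth assignments over (w0, w1, w2, w3, w4).
Split on w4. With w4 = 1, the clauses containing w4 are satisfied and ~w4 drops from the rest; 4 of the 2^4 = 16 assignments to the other variables satisfy what remains.
With w4 = 0, by the same count on the reduced clause set, 0 assignments work.
Total: 4 + 0 = 4.

4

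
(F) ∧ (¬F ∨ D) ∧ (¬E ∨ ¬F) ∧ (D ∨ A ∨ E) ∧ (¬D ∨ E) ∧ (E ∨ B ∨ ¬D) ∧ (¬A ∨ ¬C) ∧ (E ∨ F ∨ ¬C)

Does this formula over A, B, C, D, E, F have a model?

(F) alone gives F = True.
(D) alone gives D = True.
(¬E) alone gives E = False.
Now (E) is unsatisfied and unit — conflict.
No assignment satisfies every clause.

No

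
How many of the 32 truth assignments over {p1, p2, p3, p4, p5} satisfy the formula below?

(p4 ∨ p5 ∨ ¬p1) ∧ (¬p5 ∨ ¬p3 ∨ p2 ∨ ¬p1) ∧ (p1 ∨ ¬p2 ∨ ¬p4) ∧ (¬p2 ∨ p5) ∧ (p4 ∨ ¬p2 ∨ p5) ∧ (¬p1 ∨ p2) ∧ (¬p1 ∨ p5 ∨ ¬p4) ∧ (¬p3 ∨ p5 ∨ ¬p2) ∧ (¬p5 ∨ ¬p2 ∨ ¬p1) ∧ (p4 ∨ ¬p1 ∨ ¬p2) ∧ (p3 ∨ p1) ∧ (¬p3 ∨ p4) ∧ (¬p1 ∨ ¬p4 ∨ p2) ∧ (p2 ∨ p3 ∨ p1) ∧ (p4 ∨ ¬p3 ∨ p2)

There are 2^5 = 32 truth assignments over (p1, p2, p3, p4, p5).
Split on p1. With p1 = True, the clauses containing p1 are satisfied and ¬p1 drops from the rest; 0 of the 2^4 = 16 assignments to the other variables satisfy what remains.
With p1 = False, by the same count on the reduced clause set, 2 assignments work.
Total: 0 + 2 = 2.

2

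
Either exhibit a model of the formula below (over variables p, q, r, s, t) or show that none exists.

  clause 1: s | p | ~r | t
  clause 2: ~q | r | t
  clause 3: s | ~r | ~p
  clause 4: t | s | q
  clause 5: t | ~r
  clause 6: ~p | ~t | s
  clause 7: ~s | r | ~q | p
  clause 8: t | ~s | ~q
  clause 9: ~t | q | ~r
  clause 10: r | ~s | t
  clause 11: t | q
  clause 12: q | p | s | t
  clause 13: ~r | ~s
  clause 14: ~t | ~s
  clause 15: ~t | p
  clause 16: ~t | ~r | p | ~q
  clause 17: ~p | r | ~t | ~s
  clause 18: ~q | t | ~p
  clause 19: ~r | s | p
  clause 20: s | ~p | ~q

Try t = 1.
Unit clause (~s) forces s = 0.
Unit clause (~p) forces p = 0.
Now (p) is unsatisfied and unit — conflict.
So t must be the other value — set t = 0.
Unit clause (~r) forces r = 0.
Unit clause (~q) forces q = 0.
Now (q) is unsatisfied and unit — conflict.
Either choice for t ends in contradiction.

UNSATISFIABLE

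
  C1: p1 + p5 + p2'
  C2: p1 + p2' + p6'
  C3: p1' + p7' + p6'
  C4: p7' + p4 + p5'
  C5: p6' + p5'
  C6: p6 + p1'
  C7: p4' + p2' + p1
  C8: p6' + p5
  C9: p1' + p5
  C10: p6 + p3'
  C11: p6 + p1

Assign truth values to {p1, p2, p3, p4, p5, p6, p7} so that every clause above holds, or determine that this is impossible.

UNSATISFIABLE

Try p6 = 0.
The clause (p1') is unit, so p1 = 0.
Now (p1) is unsatisfied and unit — conflict.
Undo p6 and try p6 = 1.
The clause (p5') is unit, so p5 = 0.
Now (p5) is unsatisfied and unit — conflict.
Both values of p6 lead to a conflict.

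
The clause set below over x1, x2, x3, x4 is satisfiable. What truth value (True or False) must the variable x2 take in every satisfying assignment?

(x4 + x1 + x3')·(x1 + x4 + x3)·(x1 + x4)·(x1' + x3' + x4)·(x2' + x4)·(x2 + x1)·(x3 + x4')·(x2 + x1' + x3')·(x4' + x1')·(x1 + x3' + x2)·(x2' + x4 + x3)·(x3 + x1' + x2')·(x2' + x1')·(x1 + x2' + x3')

False

Suppose x2 = 1.
Unit clause (x4) forces x4 = 1.
Unit clause (x3) forces x3 = 1.
Unit clause (x1') forces x1 = 0.
Now (x1) is unsatisfied and unit — conflict.
So every satisfying assignment has x2 = False.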